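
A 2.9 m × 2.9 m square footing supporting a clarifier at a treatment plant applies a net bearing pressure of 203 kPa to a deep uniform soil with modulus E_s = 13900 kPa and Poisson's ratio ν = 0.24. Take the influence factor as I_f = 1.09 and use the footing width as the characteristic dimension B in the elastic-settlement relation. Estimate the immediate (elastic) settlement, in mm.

S_e ≈ 43.5 mm

Immediate (elastic) settlement: S_e = q·B·(1−ν²)/E_s · I_f.
S_e = 203 × 2.9 × (1 − 0.24²) / 13900 × 1.09
    = 203 × 2.9 × 0.9424 / 13900 × 1.09
    = 0.04351 m = 43.51 mm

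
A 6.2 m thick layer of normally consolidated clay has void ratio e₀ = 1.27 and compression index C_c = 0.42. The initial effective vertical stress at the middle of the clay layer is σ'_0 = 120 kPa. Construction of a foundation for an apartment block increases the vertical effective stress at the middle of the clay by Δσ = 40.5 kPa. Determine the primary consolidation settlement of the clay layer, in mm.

Final effective stress: σ'_f = σ'_0 + Δσ = 120 + 40.5 = 160.5 kPa.
Normally consolidated clay, so the full stress increment lies on the virgin compression line:
S_c = C_c·H/(1+e₀)·log₁₀(σ'_f/σ'_0) = 0.42×6.2/(1+1.27)×log₁₀(160.5/120)
    = 1.1471 × 0.12629 = 0.1449 m

S_c ≈ 145 mm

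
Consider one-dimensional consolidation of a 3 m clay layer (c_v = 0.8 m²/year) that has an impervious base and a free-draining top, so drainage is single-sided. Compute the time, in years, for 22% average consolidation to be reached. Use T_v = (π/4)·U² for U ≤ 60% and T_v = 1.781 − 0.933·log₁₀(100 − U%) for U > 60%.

t ≈ 0.428 years

Drainage path length: H_d = H = 3 m (single drainage).
U ≤ 60%: T_v = (π/4)·U² = (π/4)×0.22² = 0.038013.
t = T_v·H_d²/c_v = 0.038013×3²/0.8 = 0.4276 years.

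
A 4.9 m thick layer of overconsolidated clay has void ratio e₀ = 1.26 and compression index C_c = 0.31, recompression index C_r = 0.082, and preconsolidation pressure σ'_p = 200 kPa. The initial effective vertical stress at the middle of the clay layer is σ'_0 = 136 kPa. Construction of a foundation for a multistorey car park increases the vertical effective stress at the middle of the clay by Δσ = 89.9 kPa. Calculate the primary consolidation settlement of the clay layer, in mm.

Final effective stress: σ'_f = 136 + 89.9 = 225.9 kPa.
σ'_f = 225.9 > σ'_p = 200 kPa, so the stress path crosses the preconsolidation pressure — recompression up to σ'_p, then virgin compression beyond:
S_c = H/(1+e₀)·[C_r·log₁₀(σ'_p/σ'_0) + C_c·log₁₀(σ'_f/σ'_p)]
    = 4.9/2.26 × [0.082×log₁₀(200/136) + 0.31×log₁₀(225.9/200)]
    = 2.1681 × [0.013734 + 0.016395] = 0.06532 m

S_c ≈ 65.3 mm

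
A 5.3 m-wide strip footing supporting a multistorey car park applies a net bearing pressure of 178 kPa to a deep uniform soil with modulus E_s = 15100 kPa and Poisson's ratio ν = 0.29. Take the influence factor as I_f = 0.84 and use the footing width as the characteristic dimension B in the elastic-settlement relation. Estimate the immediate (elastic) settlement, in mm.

Immediate (elastic) settlement: S_e = q·B·(1−ν²)/E_s · I_f.
S_e = 178 × 5.3 × (1 − 0.29²) / 15100 × 0.84
    = 178 × 5.3 × 0.9159 / 15100 × 0.84
    = 0.04807 m = 48.07 mm

S_e ≈ 48.1 mm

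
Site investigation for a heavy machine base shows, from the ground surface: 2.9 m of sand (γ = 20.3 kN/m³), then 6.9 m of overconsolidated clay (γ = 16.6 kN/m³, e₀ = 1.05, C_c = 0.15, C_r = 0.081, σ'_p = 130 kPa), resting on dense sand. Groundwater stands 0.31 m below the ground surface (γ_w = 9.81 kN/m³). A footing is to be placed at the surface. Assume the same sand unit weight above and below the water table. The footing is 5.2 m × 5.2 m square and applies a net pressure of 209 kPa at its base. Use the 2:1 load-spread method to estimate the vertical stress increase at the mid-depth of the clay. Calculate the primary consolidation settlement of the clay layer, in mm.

Mid-depth of clay below the ground surface: z = 2.9 + 6.9/2 = 6.35 m.
Total vertical stress at mid-clay: σ_v = 20.3×2.9 + 16.6×3.45 = 116.14 kPa.
Pore pressure: u = 9.81×(6.35 − 0.31) = 59.252 kPa.
Initial effective stress: σ'_0 = σ_v − u = 116.14 − 59.252 = 56.888 kPa.
Stress increase at mid-clay by the 2:1 spreading method:
Δσ = qBL/((B+z)(L+z)) = 209×5.2×5.2/((5.2+6.35)(5.2+6.35)) = 42.363 kPa
Final effective stress: σ'_f = 56.888 + 42.363 = 99.251 kPa.
σ'_f = 99.251 ≤ σ'_p = 130 kPa, so the clay remains overconsolidated and only the recompression index applies:
S_c = C_r·H/(1+e₀)·log₁₀(σ'_f/σ'_0) = 0.081×6.9/2.05×log₁₀(99.251/56.888)
    = 0.27264 × 0.24171 = 0.0659 m

S_c ≈ 65.9 mm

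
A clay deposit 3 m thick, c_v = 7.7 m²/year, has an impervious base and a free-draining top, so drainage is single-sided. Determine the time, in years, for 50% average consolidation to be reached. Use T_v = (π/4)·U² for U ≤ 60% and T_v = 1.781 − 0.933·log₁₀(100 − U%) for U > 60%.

Drainage path length: H_d = H = 3 m (single drainage).
U ≤ 60%: T_v = (π/4)·U² = (π/4)×0.5² = 0.19635.
t = T_v·H_d²/c_v = 0.19635×3²/7.7 = 0.2295 years.

t ≈ 0.229 years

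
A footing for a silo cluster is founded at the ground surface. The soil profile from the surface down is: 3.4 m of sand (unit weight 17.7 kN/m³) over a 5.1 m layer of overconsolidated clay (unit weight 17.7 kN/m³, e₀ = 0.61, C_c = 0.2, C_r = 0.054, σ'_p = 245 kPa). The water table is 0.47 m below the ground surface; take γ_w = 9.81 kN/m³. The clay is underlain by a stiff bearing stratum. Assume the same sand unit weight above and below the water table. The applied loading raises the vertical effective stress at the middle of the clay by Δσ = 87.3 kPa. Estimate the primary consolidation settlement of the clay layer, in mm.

S_c ≈ 73.6 mm

Mid-depth of clay below the ground surface: z = 3.4 + 5.1/2 = 5.95 m.
Total vertical stress at mid-clay: σ_v = 17.7×3.4 + 17.7×2.55 = 105.31 kPa.
Pore pressure: u = 9.81×(5.95 − 0.47) = 53.759 kPa.
Initial effective stress: σ'_0 = σ_v − u = 105.31 − 53.759 = 51.551 kPa.
Final effective stress: σ'_f = 51.551 + 87.3 = 138.85 kPa.
σ'_f = 138.85 ≤ σ'_p = 245 kPa, so the clay remains overconsolidated and only the recompression index applies:
S_c = C_r·H/(1+e₀)·log₁₀(σ'_f/σ'_0) = 0.054×5.1/1.61×log₁₀(138.85/51.551)
    = 0.17106 × 0.43031 = 0.07361 m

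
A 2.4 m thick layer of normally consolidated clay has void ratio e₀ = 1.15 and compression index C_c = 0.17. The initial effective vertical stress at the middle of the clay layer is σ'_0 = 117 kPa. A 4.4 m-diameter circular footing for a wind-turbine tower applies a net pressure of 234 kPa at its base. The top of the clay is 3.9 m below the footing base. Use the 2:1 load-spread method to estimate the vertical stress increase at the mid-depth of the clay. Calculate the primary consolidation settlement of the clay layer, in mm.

S_c ≈ 29.4 mm

Mid-depth of clay below the footing base: z = 3.9 + 2.4/2 = 5.1 m.
Stress increase at mid-clay by the 2:1 spreading method:
Δσ ≈ qD²/(D+z)² = 234×4.4²/(4.4+5.1)² = 50.197 kPa
Final effective stress: σ'_f = σ'_0 + Δσ = 117 + 50.197 = 167.2 kPa.
Normally consolidated clay, so the full stress increment lies on the virgin compression line:
S_c = C_c·H/(1+e₀)·log₁₀(σ'_f/σ'_0) = 0.17×2.4/(1+1.15)×log₁₀(167.2/117)
    = 0.18977 × 0.15505 = 0.02942 m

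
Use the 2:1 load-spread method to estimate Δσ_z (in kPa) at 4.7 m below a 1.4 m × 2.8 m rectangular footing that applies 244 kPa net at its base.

By the 2:1 method the load spreads at 1 horizontal : 2 vertical, so at depth z the loaded area has grown by z in each plan dimension:
Δσ = qBL/((B+z)(L+z)) = 244×1.4×2.8/((1.4+4.7)(2.8+4.7)) = 20.907 kPa

Δσ_z ≈ 20.9 kPa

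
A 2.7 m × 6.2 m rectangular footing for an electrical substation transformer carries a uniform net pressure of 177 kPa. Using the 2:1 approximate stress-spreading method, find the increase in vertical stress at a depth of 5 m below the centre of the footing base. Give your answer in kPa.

By the 2:1 method the load spreads at 1 horizontal : 2 vertical, so at depth z the loaded area has grown by z in each plan dimension:
Δσ = qBL/((B+z)(L+z)) = 177×2.7×6.2/((2.7+5)(6.2+5)) = 34.357 kPa

Δσ_z ≈ 34.4 kPa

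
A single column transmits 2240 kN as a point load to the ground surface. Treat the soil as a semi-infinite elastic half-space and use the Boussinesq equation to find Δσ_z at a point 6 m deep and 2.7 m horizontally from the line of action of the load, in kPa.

Δσ_z ≈ 18.7 kPa

Boussinesq vertical stress below a point load on an elastic half-space:
Δσ_z = 3P/(2πz²) · [1 + (r/z)²]^(−5/2)
r/z = 2.7/6 = 0.45; [1+(r/z)²]^(−5/2) = 0.63065.
Δσ_z = 3×2240/(2π×6²) × 0.63065 = 29.709 × 0.63065 = 18.74 kPa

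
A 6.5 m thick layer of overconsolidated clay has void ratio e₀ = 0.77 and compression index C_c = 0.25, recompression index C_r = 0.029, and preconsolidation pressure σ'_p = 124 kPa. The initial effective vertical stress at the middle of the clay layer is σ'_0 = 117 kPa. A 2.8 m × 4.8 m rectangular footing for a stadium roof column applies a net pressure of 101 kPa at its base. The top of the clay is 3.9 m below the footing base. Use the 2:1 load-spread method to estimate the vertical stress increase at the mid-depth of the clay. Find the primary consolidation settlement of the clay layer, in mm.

Mid-depth of clay below the footing base: z = 3.9 + 6.5/2 = 7.15 m.
Stress increase at mid-clay by the 2:1 spreading method:
Δσ = qBL/((B+z)(L+z)) = 101×2.8×4.8/((2.8+7.15)(4.8+7.15)) = 11.416 kPa
Final effective stress: σ'_f = 117 + 11.416 = 128.42 kPa.
σ'_f = 128.42 > σ'_p = 124 kPa, so the stress path crosses the preconsolidation pressure — recompression up to σ'_p, then virgin compression beyond:
S_c = H/(1+e₀)·[C_r·log₁₀(σ'_p/σ'_0) + C_c·log₁₀(σ'_f/σ'_p)]
    = 6.5/1.77 × [0.029×log₁₀(124/117) + 0.25×log₁₀(128.42/124)]
    = 3.6723 × [0.00073184 + 0.0038027] = 0.01665 m

S_c ≈ 16.7 mm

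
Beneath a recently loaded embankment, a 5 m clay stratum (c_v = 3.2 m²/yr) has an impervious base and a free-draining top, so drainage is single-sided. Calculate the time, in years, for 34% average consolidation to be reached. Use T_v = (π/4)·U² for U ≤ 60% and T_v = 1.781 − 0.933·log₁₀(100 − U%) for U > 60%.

t ≈ 0.709 years

Drainage path length: H_d = H = 5 m (single drainage).
U ≤ 60%: T_v = (π/4)·U² = (π/4)×0.34² = 0.090792.
t = T_v·H_d²/c_v = 0.090792×5²/3.2 = 0.7093 years.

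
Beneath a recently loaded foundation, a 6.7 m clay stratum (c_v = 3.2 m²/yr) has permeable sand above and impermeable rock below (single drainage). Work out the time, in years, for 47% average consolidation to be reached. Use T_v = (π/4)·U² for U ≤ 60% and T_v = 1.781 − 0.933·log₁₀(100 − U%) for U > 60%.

t ≈ 2.43 years

Drainage path length: H_d = H = 6.7 m (single drainage).
U ≤ 60%: T_v = (π/4)·U² = (π/4)×0.47² = 0.17349.
t = T_v·H_d²/c_v = 0.17349×6.7²/3.2 = 2.434 years.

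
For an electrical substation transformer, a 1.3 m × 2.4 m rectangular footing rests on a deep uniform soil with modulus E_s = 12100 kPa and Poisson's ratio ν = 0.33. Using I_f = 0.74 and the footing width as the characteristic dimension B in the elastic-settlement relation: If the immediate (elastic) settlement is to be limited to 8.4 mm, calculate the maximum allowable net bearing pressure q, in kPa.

q ≈ 119 kPa

S_e = q·B·(1−ν²)/E_s · I_f  ⇒  q = S_e·E_s / (B·(1−ν²)·I_f).
q = 0.0084 × 12100 / (1.3 × 0.8911 × 0.74) = 118.6 kPa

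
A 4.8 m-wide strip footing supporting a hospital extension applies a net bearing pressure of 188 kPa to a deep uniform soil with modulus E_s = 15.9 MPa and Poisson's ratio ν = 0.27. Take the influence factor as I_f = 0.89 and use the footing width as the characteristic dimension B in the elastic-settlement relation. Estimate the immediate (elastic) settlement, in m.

Immediate (elastic) settlement: S_e = q·B·(1−ν²)/E_s · I_f.
E_s = 15.9 MPa = 15900 kPa.
S_e = 188 × 4.8 × (1 − 0.27²) / 15900 × 0.89
    = 188 × 4.8 × 0.9271 / 15900 × 0.89
    = 0.04683 m

S_e ≈ 0.0468 m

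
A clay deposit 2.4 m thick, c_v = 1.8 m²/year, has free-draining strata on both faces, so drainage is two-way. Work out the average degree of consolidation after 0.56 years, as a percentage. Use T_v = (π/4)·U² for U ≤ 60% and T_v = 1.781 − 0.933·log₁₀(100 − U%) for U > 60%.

Drainage path length: H_d = H/2 = 1.2 m (double drainage).
T_v = c_v·t/H_d² = 1.8×0.56/1.2² = 0.7.
T_v = 0.7 corresponds to the U > 60% branch:
U = 1 − 10^((1.781 − T_v)/0.933)/100 = 0.8559

U ≈ 85.6 %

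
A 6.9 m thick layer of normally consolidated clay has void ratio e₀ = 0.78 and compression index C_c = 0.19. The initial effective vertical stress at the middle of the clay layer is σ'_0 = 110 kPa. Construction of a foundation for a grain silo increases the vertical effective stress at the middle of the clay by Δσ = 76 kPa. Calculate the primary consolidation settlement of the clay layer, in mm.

Final effective stress: σ'_f = σ'_0 + Δσ = 110 + 76 = 186 kPa.
Normally consolidated clay, so the full stress increment lies on the virgin compression line:
S_c = C_c·H/(1+e₀)·log₁₀(σ'_f/σ'_0) = 0.19×6.9/(1+0.78)×log₁₀(186/110)
    = 0.73652 × 0.22812 = 0.168 m

S_c ≈ 168 mm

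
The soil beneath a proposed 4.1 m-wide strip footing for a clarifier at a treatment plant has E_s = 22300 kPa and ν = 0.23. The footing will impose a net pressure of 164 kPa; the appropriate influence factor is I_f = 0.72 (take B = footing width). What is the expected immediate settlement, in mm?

Immediate (elastic) settlement: S_e = q·B·(1−ν²)/E_s · I_f.
S_e = 164 × 4.1 × (1 − 0.23²) / 22300 × 0.72
    = 164 × 4.1 × 0.9471 / 22300 × 0.72
    = 0.02056 m = 20.56 mm

S_e ≈ 20.6 mm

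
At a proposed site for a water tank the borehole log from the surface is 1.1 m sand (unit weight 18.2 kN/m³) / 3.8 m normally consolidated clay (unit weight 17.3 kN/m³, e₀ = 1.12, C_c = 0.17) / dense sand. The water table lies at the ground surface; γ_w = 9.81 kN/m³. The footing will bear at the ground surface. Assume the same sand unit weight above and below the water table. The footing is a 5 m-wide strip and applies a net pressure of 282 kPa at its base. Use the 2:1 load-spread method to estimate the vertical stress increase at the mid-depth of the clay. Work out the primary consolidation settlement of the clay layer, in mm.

S_c ≈ 283 mm

Mid-depth of clay below the ground surface: z = 1.1 + 3.8/2 = 3 m.
Total vertical stress at mid-clay: σ_v = 18.2×1.1 + 17.3×1.9 = 52.89 kPa.
Pore pressure: u = 9.81×(3 − 0) = 29.43 kPa.
Initial effective stress: σ'_0 = σ_v − u = 52.89 − 29.43 = 23.46 kPa.
Stress increase at mid-clay by the 2:1 spreading method:
Δσ = qB/(B+z) = 282×5/(5+3) = 176.25 kPa
Final effective stress: σ'_f = σ'_0 + Δσ = 23.46 + 176.25 = 199.71 kPa.
Normally consolidated clay, so the full stress increment lies on the virgin compression line:
S_c = C_c·H/(1+e₀)·log₁₀(σ'_f/σ'_0) = 0.17×3.8/(1+1.12)×log₁₀(199.71/23.46)
    = 0.30472 × 0.93007 = 0.2834 m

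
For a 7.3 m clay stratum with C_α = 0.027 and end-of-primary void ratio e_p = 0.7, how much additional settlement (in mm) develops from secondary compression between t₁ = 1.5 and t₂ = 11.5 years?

S_s ≈ 103 mm

Secondary compression: S_s = C_α·H/(1+e_p)·log₁₀(t₂/t₁)
S_s = 0.027×7.3/(1+0.7)×log₁₀(11.5/1.5)
    = 0.1159 × 0.8846 = 0.1026 m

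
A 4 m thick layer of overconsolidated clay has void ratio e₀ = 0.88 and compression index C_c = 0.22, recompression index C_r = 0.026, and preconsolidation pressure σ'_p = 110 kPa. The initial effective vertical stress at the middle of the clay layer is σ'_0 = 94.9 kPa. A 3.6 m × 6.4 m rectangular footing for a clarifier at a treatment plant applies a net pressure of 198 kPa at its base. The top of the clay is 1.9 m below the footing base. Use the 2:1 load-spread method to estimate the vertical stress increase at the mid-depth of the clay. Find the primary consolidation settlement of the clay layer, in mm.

Mid-depth of clay below the footing base: z = 1.9 + 4/2 = 3.9 m.
Stress increase at mid-clay by the 2:1 spreading method:
Δσ = qBL/((B+z)(L+z)) = 198×3.6×6.4/((3.6+3.9)(6.4+3.9)) = 59.054 kPa
Final effective stress: σ'_f = 94.9 + 59.054 = 153.95 kPa.
σ'_f = 153.95 > σ'_p = 110 kPa, so the stress path crosses the preconsolidation pressure — recompression up to σ'_p, then virgin compression beyond:
S_c = H/(1+e₀)·[C_r·log₁₀(σ'_p/σ'_0) + C_c·log₁₀(σ'_f/σ'_p)]
    = 4/1.88 × [0.026×log₁₀(110/94.9) + 0.22×log₁₀(153.95/110)]
    = 2.1277 × [0.0016673 + 0.032117] = 0.07188 m

S_c ≈ 71.9 mm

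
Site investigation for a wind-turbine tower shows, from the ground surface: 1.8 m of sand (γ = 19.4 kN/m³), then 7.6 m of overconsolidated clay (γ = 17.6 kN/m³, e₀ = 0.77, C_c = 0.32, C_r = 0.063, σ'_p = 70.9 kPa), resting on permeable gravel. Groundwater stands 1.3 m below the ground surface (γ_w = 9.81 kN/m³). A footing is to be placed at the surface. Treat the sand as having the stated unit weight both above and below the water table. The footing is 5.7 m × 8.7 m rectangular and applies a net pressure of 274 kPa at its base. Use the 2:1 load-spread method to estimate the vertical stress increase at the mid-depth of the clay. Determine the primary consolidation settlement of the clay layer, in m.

Mid-depth of clay below the ground surface: z = 1.8 + 7.6/2 = 5.6 m.
Total vertical stress at mid-clay: σ_v = 19.4×1.8 + 17.6×3.8 = 101.8 kPa.
Pore pressure: u = 9.81×(5.6 − 1.3) = 42.183 kPa.
Initial effective stress: σ'_0 = σ_v − u = 101.8 − 42.183 = 59.617 kPa.
Stress increase at mid-clay by the 2:1 spreading method:
Δσ = qBL/((B+z)(L+z)) = 274×5.7×8.7/((5.7+5.6)(8.7+5.6)) = 84.087 kPa
Final effective stress: σ'_f = 59.617 + 84.087 = 143.7 kPa.
σ'_f = 143.7 > σ'_p = 70.9 kPa, so the stress path crosses the preconsolidation pressure — recompression up to σ'_p, then virgin compression beyond:
S_c = H/(1+e₀)·[C_r·log₁₀(σ'_p/σ'_0) + C_c·log₁₀(σ'_f/σ'_p)]
    = 7.6/1.77 × [0.063×log₁₀(70.9/59.617) + 0.32×log₁₀(143.7/70.9)]
    = 4.2938 × [0.0047424 + 0.098179] = 0.4419 m

S_c ≈ 0.442 m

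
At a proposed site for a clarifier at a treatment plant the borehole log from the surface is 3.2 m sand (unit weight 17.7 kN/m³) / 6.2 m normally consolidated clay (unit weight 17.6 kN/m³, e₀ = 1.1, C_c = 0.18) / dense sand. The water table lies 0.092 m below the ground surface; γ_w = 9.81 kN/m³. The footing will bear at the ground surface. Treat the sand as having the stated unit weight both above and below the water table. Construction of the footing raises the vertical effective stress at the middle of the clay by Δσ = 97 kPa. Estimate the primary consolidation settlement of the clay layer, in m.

Mid-depth of clay below the ground surface: z = 3.2 + 6.2/2 = 6.3 m.
Total vertical stress at mid-clay: σ_v = 17.7×3.2 + 17.6×3.1 = 111.2 kPa.
Pore pressure: u = 9.81×(6.3 − 0.092) = 60.9 kPa.
Initial effective stress: σ'_0 = σ_v − u = 111.2 − 60.9 = 50.3 kPa.
Final effective stress: σ'_f = σ'_0 + Δσ = 50.3 + 97 = 147.3 kPa.
Normally consolidated clay, so the full stress increment lies on the virgin compression line:
S_c = C_c·H/(1+e₀)·log₁₀(σ'_f/σ'_0) = 0.18×6.2/(1+1.1)×log₁₀(147.3/50.3)
    = 0.53143 × 0.46663 = 0.248 m

S_c ≈ 0.248 m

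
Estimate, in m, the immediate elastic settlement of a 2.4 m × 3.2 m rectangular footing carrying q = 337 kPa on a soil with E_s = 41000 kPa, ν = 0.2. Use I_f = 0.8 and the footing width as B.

S_e ≈ 0.0152 m

Immediate (elastic) settlement: S_e = q·B·(1−ν²)/E_s · I_f.
S_e = 337 × 2.4 × (1 − 0.2²) / 41000 × 0.8
    = 337 × 2.4 × 0.96 / 41000 × 0.8
    = 0.01515 m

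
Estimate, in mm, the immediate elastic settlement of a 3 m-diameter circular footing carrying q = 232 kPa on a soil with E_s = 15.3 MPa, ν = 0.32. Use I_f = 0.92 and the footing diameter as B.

Immediate (elastic) settlement: S_e = q·B·(1−ν²)/E_s · I_f.
E_s = 15.3 MPa = 15300 kPa.
S_e = 232 × 3 × (1 − 0.32²) / 15300 × 0.92
    = 232 × 3 × 0.8976 / 15300 × 0.92
    = 0.03757 m = 37.57 mm

S_e ≈ 37.6 mm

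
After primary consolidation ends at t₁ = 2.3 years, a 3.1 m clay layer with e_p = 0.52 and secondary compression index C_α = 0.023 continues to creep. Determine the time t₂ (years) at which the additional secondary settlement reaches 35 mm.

S_s = C_α·H/(1+e_p)·log₁₀(t₂/t₁) ⇒ log₁₀(t₂/t₁) = S_s·(1+e_p)/(C_α·H).
log₁₀(t₂/t₁) = 0.035 × (1+0.52) / (0.023×3.1) = 0.7461
t₂ = t₁ × 10^0.7461 = 2.3 × 5.574 = 12.82 years

t₂ ≈ 12.8 years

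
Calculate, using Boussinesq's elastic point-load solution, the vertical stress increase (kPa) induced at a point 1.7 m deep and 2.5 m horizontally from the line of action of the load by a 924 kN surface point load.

Boussinesq vertical stress below a point load on an elastic half-space:
Δσ_z = 3P/(2πz²) · [1 + (r/z)²]^(−5/2)
r/z = 2.5/1.7 = 1.4706; [1+(r/z)²]^(−5/2) = 0.056218.
Δσ_z = 3×924/(2π×1.7²) × 0.056218 = 152.66 × 0.056218 = 8.582 kPa

Δσ_z ≈ 8.58 kPa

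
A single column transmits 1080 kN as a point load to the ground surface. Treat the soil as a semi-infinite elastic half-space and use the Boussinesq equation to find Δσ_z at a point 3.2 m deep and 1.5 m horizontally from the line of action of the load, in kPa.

Boussinesq vertical stress below a point load on an elastic half-space:
Δσ_z = 3P/(2πz²) · [1 + (r/z)²]^(−5/2)
r/z = 1.5/3.2 = 0.46875; [1+(r/z)²]^(−5/2) = 0.60862.
Δσ_z = 3×1080/(2π×3.2²) × 0.60862 = 50.358 × 0.60862 = 30.65 kPa

Δσ_z ≈ 30.6 kPa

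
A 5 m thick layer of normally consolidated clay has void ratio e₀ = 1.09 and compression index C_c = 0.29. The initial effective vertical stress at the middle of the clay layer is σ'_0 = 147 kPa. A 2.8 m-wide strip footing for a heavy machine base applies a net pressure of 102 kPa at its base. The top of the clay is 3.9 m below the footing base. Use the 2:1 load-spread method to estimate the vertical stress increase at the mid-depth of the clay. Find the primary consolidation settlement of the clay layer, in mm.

S_c ≈ 57.7 mm

Mid-depth of clay below the footing base: z = 3.9 + 5/2 = 6.4 m.
Stress increase at mid-clay by the 2:1 spreading method:
Δσ = qB/(B+z) = 102×2.8/(2.8+6.4) = 31.043 kPa
Final effective stress: σ'_f = σ'_0 + Δσ = 147 + 31.043 = 178.04 kPa.
Normally consolidated clay, so the full stress increment lies on the virgin compression line:
S_c = C_c·H/(1+e₀)·log₁₀(σ'_f/σ'_0) = 0.29×5/(1+1.09)×log₁₀(178.04/147)
    = 0.69378 × 0.0832 = 0.05772 m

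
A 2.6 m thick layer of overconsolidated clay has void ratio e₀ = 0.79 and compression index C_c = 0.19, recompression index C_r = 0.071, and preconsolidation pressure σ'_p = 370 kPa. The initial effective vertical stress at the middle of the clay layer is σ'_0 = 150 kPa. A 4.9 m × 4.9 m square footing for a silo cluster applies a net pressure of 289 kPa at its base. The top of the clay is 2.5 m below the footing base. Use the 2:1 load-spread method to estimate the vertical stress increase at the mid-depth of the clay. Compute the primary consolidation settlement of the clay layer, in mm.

Mid-depth of clay below the footing base: z = 2.5 + 2.6/2 = 3.8 m.
Stress increase at mid-clay by the 2:1 spreading method:
Δσ = qBL/((B+z)(L+z)) = 289×4.9×4.9/((4.9+3.8)(4.9+3.8)) = 91.675 kPa
Final effective stress: σ'_f = 150 + 91.675 = 241.68 kPa.
σ'_f = 241.68 ≤ σ'_p = 370 kPa, so the clay remains overconsolidated and only the recompression index applies:
S_c = C_r·H/(1+e₀)·log₁₀(σ'_f/σ'_0) = 0.071×2.6/1.79×log₁₀(241.68/150)
    = 0.10313 × 0.20715 = 0.02136 m

S_c ≈ 21.4 mm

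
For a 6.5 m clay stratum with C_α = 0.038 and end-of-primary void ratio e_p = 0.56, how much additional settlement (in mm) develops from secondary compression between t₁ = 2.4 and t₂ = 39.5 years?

S_s ≈ 193 mm

Secondary compression: S_s = C_α·H/(1+e_p)·log₁₀(t₂/t₁)
S_s = 0.038×6.5/(1+0.56)×log₁₀(39.5/2.4)
    = 0.1583 × 1.216 = 0.1926 m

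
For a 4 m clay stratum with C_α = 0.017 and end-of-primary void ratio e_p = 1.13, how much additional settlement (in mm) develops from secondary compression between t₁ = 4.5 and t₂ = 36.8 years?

S_s ≈ 29.1 mm

Secondary compression: S_s = C_α·H/(1+e_p)·log₁₀(t₂/t₁)
S_s = 0.017×4/(1+1.13)×log₁₀(36.8/4.5)
    = 0.03192 × 0.9126 = 0.02914 m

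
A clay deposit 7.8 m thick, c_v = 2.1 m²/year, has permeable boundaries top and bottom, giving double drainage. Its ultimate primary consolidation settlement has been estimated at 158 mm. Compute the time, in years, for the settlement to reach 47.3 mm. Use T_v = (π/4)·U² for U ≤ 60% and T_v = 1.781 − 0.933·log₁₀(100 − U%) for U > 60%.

t ≈ 0.51 years

Drainage path length: H_d = H/2 = 3.9 m (double drainage).
U = S(t)/S_ult = 47.3/158 = 0.2994.
U ≤ 60%: T_v = (π/4)·U² = (π/4)×0.29937² = 0.070388.
t = T_v·H_d²/c_v = 0.070388×3.9²/2.1 = 0.5098 years.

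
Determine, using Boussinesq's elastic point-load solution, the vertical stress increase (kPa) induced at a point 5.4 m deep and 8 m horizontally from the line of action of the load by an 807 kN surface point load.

Δσ_z ≈ 0.724 kPa

Boussinesq vertical stress below a point load on an elastic half-space:
Δσ_z = 3P/(2πz²) · [1 + (r/z)²]^(−5/2)
r/z = 8/5.4 = 1.4815; [1+(r/z)²]^(−5/2) = 0.054814.
Δσ_z = 3×807/(2π×5.4²) × 0.054814 = 13.214 × 0.054814 = 0.7243 kPa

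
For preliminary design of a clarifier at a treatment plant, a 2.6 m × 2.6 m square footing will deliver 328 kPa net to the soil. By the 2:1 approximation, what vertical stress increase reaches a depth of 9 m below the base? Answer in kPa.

By the 2:1 method the load spreads at 1 horizontal : 2 vertical, so at depth z the loaded area has grown by z in each plan dimension:
Δσ = qBL/((B+z)(L+z)) = 328×2.6×2.6/((2.6+9)(2.6+9)) = 16.478 kPa

Δσ_z ≈ 16.5 kPa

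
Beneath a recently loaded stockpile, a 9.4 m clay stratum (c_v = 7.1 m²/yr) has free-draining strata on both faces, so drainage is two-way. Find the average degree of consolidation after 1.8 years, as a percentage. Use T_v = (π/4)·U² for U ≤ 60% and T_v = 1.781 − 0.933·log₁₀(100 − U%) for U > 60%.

Drainage path length: H_d = H/2 = 4.7 m (double drainage).
T_v = c_v·t/H_d² = 7.1×1.8/4.7² = 0.57854.
T_v = 0.57854 corresponds to the U > 60% branch:
U = 1 − 10^((1.781 − T_v)/0.933)/100 = 0.8055

U ≈ 80.6 %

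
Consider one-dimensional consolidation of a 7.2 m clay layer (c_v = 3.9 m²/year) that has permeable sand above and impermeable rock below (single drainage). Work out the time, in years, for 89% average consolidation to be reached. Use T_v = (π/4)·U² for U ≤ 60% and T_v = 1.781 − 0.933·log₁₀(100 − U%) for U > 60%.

Drainage path length: H_d = H = 7.2 m (single drainage).
U > 60%: T_v = 1.781 − 0.933·log₁₀(100 − 89) = 0.80938.
t = T_v·H_d²/c_v = 0.80938×7.2²/3.9 = 10.76 years.

t ≈ 10.8 years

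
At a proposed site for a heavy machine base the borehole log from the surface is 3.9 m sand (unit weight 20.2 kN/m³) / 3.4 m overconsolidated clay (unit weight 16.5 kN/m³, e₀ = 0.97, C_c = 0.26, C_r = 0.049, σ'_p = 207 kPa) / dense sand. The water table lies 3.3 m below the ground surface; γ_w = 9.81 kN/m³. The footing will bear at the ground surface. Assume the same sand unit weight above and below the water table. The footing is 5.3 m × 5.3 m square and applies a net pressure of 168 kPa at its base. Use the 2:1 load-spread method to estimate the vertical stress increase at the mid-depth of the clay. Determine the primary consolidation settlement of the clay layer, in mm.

Mid-depth of clay below the ground surface: z = 3.9 + 3.4/2 = 5.6 m.
Total vertical stress at mid-clay: σ_v = 20.2×3.9 + 16.5×1.7 = 106.83 kPa.
Pore pressure: u = 9.81×(5.6 − 3.3) = 22.563 kPa.
Initial effective stress: σ'_0 = σ_v − u = 106.83 − 22.563 = 84.267 kPa.
Stress increase at mid-clay by the 2:1 spreading method:
Δσ = qBL/((B+z)(L+z)) = 168×5.3×5.3/((5.3+5.6)(5.3+5.6)) = 39.72 kPa
Final effective stress: σ'_f = 84.267 + 39.72 = 123.99 kPa.
σ'_f = 123.99 ≤ σ'_p = 207 kPa, so the clay remains overconsolidated and only the recompression index applies:
S_c = C_r·H/(1+e₀)·log₁₀(σ'_f/σ'_0) = 0.049×3.4/1.97×log₁₀(123.99/84.267)
    = 0.084569 × 0.16773 = 0.01418 m

S_c ≈ 14.2 mm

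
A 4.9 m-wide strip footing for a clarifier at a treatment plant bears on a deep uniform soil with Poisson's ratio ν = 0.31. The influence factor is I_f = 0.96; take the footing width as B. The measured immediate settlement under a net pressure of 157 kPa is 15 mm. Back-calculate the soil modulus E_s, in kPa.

E_s ≈ 44500 kPa

S_e = q·B·(1−ν²)/E_s · I_f  ⇒  E_s = q·B·(1−ν²)·I_f / S_e.
E_s = 157 × 4.9 × 0.9039 × 0.96 / 0.015 = 44500 kPa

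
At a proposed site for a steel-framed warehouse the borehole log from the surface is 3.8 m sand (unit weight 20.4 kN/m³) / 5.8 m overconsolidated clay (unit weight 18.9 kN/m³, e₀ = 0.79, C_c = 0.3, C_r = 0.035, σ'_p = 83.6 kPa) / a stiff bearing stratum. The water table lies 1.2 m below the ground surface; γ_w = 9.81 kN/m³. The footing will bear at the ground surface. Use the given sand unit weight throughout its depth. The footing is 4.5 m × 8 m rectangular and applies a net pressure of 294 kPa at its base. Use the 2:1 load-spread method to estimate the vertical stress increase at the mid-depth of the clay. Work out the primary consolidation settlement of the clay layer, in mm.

Mid-depth of clay below the ground surface: z = 3.8 + 5.8/2 = 6.7 m.
Total vertical stress at mid-clay: σ_v = 20.4×3.8 + 18.9×2.9 = 132.33 kPa.
Pore pressure: u = 9.81×(6.7 − 1.2) = 53.955 kPa.
Initial effective stress: σ'_0 = σ_v − u = 132.33 − 53.955 = 78.375 kPa.
Stress increase at mid-clay by the 2:1 spreading method:
Δσ = qBL/((B+z)(L+z)) = 294×4.5×8/((4.5+6.7)(8+6.7)) = 64.286 kPa
Final effective stress: σ'_f = 78.375 + 64.286 = 142.66 kPa.
σ'_f = 142.66 > σ'_p = 83.6 kPa, so the stress path crosses the preconsolidation pressure — recompression up to σ'_p, then virgin compression beyond:
S_c = H/(1+e₀)·[C_r·log₁₀(σ'_p/σ'_0) + C_c·log₁₀(σ'_f/σ'_p)]
    = 5.8/1.79 × [0.035×log₁₀(83.6/78.375) + 0.3×log₁₀(142.66/83.6)]
    = 3.2402 × [0.00098101 + 0.069629] = 0.2288 m

S_c ≈ 229 mm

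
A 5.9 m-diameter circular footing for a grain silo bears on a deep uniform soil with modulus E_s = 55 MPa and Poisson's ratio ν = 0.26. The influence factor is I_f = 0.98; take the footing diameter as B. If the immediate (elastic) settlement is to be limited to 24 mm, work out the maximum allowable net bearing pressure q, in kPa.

E_s = 55 MPa = 55000 kPa.
S_e = q·B·(1−ν²)/E_s · I_f  ⇒  q = S_e·E_s / (B·(1−ν²)·I_f).
q = 0.024 × 55000 / (5.9 × 0.9324 × 0.98) = 244.8 kPa

q ≈ 245 kPa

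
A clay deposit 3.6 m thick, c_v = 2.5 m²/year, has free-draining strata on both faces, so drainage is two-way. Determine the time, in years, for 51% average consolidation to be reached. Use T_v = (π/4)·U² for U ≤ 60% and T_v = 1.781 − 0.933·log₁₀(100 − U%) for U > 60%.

Drainage path length: H_d = H/2 = 1.8 m (double drainage).
U ≤ 60%: T_v = (π/4)·U² = (π/4)×0.51² = 0.20428.
t = T_v·H_d²/c_v = 0.20428×1.8²/2.5 = 0.2647 years.

t ≈ 0.265 years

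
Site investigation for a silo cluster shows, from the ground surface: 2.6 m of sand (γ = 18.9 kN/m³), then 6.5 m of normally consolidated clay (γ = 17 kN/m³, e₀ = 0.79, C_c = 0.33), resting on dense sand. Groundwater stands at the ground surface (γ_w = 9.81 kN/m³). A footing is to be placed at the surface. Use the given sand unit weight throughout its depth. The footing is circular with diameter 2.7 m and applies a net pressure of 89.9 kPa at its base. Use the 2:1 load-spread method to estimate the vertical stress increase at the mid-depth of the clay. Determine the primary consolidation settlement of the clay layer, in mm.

Mid-depth of clay below the ground surface: z = 2.6 + 6.5/2 = 5.85 m.
Total vertical stress at mid-clay: σ_v = 18.9×2.6 + 17×3.25 = 104.39 kPa.
Pore pressure: u = 9.81×(5.85 − 0) = 57.389 kPa.
Initial effective stress: σ'_0 = σ_v − u = 104.39 − 57.389 = 47.001 kPa.
Stress increase at mid-clay by the 2:1 spreading method:
Δσ ≈ qD²/(D+z)² = 89.9×2.7²/(2.7+5.85)² = 8.9651 kPa
Final effective stress: σ'_f = σ'_0 + Δσ = 47.001 + 8.9651 = 55.966 kPa.
Normally consolidated clay, so the full stress increment lies on the virgin compression line:
S_c = C_c·H/(1+e₀)·log₁₀(σ'_f/σ'_0) = 0.33×6.5/(1+0.79)×log₁₀(55.966/47.001)
    = 1.1983 × 0.075817 = 0.09085 m

S_c ≈ 90.9 mm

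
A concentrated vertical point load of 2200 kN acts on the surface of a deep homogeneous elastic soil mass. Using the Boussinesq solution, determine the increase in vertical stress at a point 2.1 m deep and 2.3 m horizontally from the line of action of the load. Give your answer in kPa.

Δσ_z ≈ 33.2 kPa

Boussinesq vertical stress below a point load on an elastic half-space:
Δσ_z = 3P/(2πz²) · [1 + (r/z)²]^(−5/2)
r/z = 2.3/2.1 = 1.0952; [1+(r/z)²]^(−5/2) = 0.13937.
Δσ_z = 3×2200/(2π×2.1²) × 0.13937 = 238.19 × 0.13937 = 33.2 kPa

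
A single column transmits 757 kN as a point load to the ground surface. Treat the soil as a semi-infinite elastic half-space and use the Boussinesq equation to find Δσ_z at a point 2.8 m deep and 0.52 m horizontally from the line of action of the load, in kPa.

Δσ_z ≈ 42.4 kPa

Boussinesq vertical stress below a point load on an elastic half-space:
Δσ_z = 3P/(2πz²) · [1 + (r/z)²]^(−5/2)
r/z = 0.52/2.8 = 0.18571; [1+(r/z)²]^(−5/2) = 0.91872.
Δσ_z = 3×757/(2π×2.8²) × 0.91872 = 46.102 × 0.91872 = 42.35 kPa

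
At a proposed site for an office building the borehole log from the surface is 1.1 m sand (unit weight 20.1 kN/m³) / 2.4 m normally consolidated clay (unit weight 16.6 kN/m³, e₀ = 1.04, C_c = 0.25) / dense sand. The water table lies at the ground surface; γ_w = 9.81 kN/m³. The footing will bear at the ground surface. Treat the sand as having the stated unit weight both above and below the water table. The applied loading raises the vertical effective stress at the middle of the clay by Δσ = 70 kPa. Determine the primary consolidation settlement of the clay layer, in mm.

S_c ≈ 195 mm

Mid-depth of clay below the ground surface: z = 1.1 + 2.4/2 = 2.3 m.
Total vertical stress at mid-clay: σ_v = 20.1×1.1 + 16.6×1.2 = 42.03 kPa.
Pore pressure: u = 9.81×(2.3 − 0) = 22.563 kPa.
Initial effective stress: σ'_0 = σ_v − u = 42.03 − 22.563 = 19.467 kPa.
Final effective stress: σ'_f = σ'_0 + Δσ = 19.467 + 70 = 89.467 kPa.
Normally consolidated clay, so the full stress increment lies on the virgin compression line:
S_c = C_c·H/(1+e₀)·log₁₀(σ'_f/σ'_0) = 0.25×2.4/(1+1.04)×log₁₀(89.467/19.467)
    = 0.29412 × 0.66236 = 0.1948 m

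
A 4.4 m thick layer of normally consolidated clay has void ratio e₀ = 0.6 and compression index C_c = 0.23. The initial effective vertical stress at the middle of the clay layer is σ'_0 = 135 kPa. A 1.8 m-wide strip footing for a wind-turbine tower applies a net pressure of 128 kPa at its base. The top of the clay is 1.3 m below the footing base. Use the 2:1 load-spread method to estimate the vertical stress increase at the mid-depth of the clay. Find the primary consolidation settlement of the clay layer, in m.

Mid-depth of clay below the footing base: z = 1.3 + 4.4/2 = 3.5 m.
Stress increase at mid-clay by the 2:1 spreading method:
Δσ = qB/(B+z) = 128×1.8/(1.8+3.5) = 43.472 kPa
Final effective stress: σ'_f = σ'_0 + Δσ = 135 + 43.472 = 178.47 kPa.
Normally consolidated clay, so the full stress increment lies on the virgin compression line:
S_c = C_c·H/(1+e₀)·log₁₀(σ'_f/σ'_0) = 0.23×4.4/(1+0.6)×log₁₀(178.47/135)
    = 0.6325 × 0.12123 = 0.07668 m

S_c ≈ 0.0767 m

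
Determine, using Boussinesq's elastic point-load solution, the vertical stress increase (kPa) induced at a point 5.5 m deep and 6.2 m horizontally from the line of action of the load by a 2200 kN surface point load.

Δσ_z ≈ 4.47 kPa

Boussinesq vertical stress below a point load on an elastic half-space:
Δσ_z = 3P/(2πz²) · [1 + (r/z)²]^(−5/2)
r/z = 6.2/5.5 = 1.1273; [1+(r/z)²]^(−5/2) = 0.1287.
Δσ_z = 3×2200/(2π×5.5²) × 0.1287 = 34.725 × 0.1287 = 4.469 kPa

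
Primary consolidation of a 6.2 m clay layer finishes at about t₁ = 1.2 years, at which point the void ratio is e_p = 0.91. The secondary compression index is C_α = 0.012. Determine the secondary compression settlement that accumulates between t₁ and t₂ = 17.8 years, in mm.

S_s ≈ 45.6 mm

Secondary compression: S_s = C_α·H/(1+e_p)·log₁₀(t₂/t₁)
S_s = 0.012×6.2/(1+0.91)×log₁₀(17.8/1.2)
    = 0.03895 × 1.171 = 0.04562 m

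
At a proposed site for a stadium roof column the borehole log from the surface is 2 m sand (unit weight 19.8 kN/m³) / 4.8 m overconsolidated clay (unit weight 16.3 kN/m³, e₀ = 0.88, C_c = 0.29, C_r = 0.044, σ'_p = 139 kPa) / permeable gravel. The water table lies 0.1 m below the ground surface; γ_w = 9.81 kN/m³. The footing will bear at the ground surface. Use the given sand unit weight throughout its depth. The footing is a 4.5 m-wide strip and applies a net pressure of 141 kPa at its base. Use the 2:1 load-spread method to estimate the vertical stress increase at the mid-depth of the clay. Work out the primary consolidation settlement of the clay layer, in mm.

S_c ≈ 52.8 mm

Mid-depth of clay below the ground surface: z = 2 + 4.8/2 = 4.4 m.
Total vertical stress at mid-clay: σ_v = 19.8×2 + 16.3×2.4 = 78.72 kPa.
Pore pressure: u = 9.81×(4.4 − 0.1) = 42.183 kPa.
Initial effective stress: σ'_0 = σ_v − u = 78.72 − 42.183 = 36.537 kPa.
Stress increase at mid-clay by the 2:1 spreading method:
Δσ = qB/(B+z) = 141×4.5/(4.5+4.4) = 71.292 kPa
Final effective stress: σ'_f = 36.537 + 71.292 = 107.83 kPa.
σ'_f = 107.83 ≤ σ'_p = 139 kPa, so the clay remains overconsolidated and only the recompression index applies:
S_c = C_r·H/(1+e₀)·log₁₀(σ'_f/σ'_0) = 0.044×4.8/1.88×log₁₀(107.83/36.537)
    = 0.11234 × 0.47001 = 0.0528 m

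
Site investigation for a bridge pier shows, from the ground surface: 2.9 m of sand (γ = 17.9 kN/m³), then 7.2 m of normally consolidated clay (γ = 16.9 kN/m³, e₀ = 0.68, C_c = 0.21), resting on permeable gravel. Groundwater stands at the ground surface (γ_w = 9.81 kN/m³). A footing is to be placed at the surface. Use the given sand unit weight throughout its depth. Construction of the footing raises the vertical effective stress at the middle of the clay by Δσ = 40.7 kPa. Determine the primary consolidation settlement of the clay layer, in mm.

S_c ≈ 236 mm

Mid-depth of clay below the ground surface: z = 2.9 + 7.2/2 = 6.5 m.
Total vertical stress at mid-clay: σ_v = 17.9×2.9 + 16.9×3.6 = 112.75 kPa.
Pore pressure: u = 9.81×(6.5 − 0) = 63.765 kPa.
Initial effective stress: σ'_0 = σ_v − u = 112.75 − 63.765 = 48.985 kPa.
Final effective stress: σ'_f = σ'_0 + Δσ = 48.985 + 40.7 = 89.685 kPa.
Normally consolidated clay, so the full stress increment lies on the virgin compression line:
S_c = C_c·H/(1+e₀)·log₁₀(σ'_f/σ'_0) = 0.21×7.2/(1+0.68)×log₁₀(89.685/48.985)
    = 0.9 × 0.26266 = 0.2364 m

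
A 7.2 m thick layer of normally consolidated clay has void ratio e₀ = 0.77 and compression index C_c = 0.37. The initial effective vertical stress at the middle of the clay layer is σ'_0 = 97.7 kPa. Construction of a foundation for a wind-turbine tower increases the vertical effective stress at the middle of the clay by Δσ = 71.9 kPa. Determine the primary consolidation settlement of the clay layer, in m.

Final effective stress: σ'_f = σ'_0 + Δσ = 97.7 + 71.9 = 169.6 kPa.
Normally consolidated clay, so the full stress increment lies on the virgin compression line:
S_c = C_c·H/(1+e₀)·log₁₀(σ'_f/σ'_0) = 0.37×7.2/(1+0.77)×log₁₀(169.6/97.7)
    = 1.5051 × 0.23953 = 0.3605 m

S_c ≈ 0.361 m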